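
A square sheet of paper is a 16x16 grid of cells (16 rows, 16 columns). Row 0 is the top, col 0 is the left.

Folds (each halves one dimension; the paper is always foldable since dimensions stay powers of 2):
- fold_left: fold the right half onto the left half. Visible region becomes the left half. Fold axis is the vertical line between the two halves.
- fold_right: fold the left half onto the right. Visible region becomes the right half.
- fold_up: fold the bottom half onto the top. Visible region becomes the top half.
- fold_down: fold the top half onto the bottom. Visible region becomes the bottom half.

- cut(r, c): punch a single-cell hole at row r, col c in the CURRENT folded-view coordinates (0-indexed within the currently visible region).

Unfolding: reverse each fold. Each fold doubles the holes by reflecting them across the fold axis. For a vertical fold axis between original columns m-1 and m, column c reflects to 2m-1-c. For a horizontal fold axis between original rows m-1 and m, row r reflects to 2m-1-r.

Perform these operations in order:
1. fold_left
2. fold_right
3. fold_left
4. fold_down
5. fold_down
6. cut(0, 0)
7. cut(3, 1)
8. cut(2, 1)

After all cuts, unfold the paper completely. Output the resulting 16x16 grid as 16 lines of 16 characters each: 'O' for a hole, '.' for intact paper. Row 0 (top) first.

Op 1 fold_left: fold axis v@8; visible region now rows[0,16) x cols[0,8) = 16x8
Op 2 fold_right: fold axis v@4; visible region now rows[0,16) x cols[4,8) = 16x4
Op 3 fold_left: fold axis v@6; visible region now rows[0,16) x cols[4,6) = 16x2
Op 4 fold_down: fold axis h@8; visible region now rows[8,16) x cols[4,6) = 8x2
Op 5 fold_down: fold axis h@12; visible region now rows[12,16) x cols[4,6) = 4x2
Op 6 cut(0, 0): punch at orig (12,4); cuts so far [(12, 4)]; region rows[12,16) x cols[4,6) = 4x2
Op 7 cut(3, 1): punch at orig (15,5); cuts so far [(12, 4), (15, 5)]; region rows[12,16) x cols[4,6) = 4x2
Op 8 cut(2, 1): punch at orig (14,5); cuts so far [(12, 4), (14, 5), (15, 5)]; region rows[12,16) x cols[4,6) = 4x2
Unfold 1 (reflect across h@12): 6 holes -> [(8, 5), (9, 5), (11, 4), (12, 4), (14, 5), (15, 5)]
Unfold 2 (reflect across h@8): 12 holes -> [(0, 5), (1, 5), (3, 4), (4, 4), (6, 5), (7, 5), (8, 5), (9, 5), (11, 4), (12, 4), (14, 5), (15, 5)]
Unfold 3 (reflect across v@6): 24 holes -> [(0, 5), (0, 6), (1, 5), (1, 6), (3, 4), (3, 7), (4, 4), (4, 7), (6, 5), (6, 6), (7, 5), (7, 6), (8, 5), (8, 6), (9, 5), (9, 6), (11, 4), (11, 7), (12, 4), (12, 7), (14, 5), (14, 6), (15, 5), (15, 6)]
Unfold 4 (reflect across v@4): 48 holes -> [(0, 1), (0, 2), (0, 5), (0, 6), (1, 1), (1, 2), (1, 5), (1, 6), (3, 0), (3, 3), (3, 4), (3, 7), (4, 0), (4, 3), (4, 4), (4, 7), (6, 1), (6, 2), (6, 5), (6, 6), (7, 1), (7, 2), (7, 5), (7, 6), (8, 1), (8, 2), (8, 5), (8, 6), (9, 1), (9, 2), (9, 5), (9, 6), (11, 0), (11, 3), (11, 4), (11, 7), (12, 0), (12, 3), (12, 4), (12, 7), (14, 1), (14, 2), (14, 5), (14, 6), (15, 1), (15, 2), (15, 5), (15, 6)]
Unfold 5 (reflect across v@8): 96 holes -> [(0, 1), (0, 2), (0, 5), (0, 6), (0, 9), (0, 10), (0, 13), (0, 14), (1, 1), (1, 2), (1, 5), (1, 6), (1, 9), (1, 10), (1, 13), (1, 14), (3, 0), (3, 3), (3, 4), (3, 7), (3, 8), (3, 11), (3, 12), (3, 15), (4, 0), (4, 3), (4, 4), (4, 7), (4, 8), (4, 11), (4, 12), (4, 15), (6, 1), (6, 2), (6, 5), (6, 6), (6, 9), (6, 10), (6, 13), (6, 14), (7, 1), (7, 2), (7, 5), (7, 6), (7, 9), (7, 10), (7, 13), (7, 14), (8, 1), (8, 2), (8, 5), (8, 6), (8, 9), (8, 10), (8, 13), (8, 14), (9, 1), (9, 2), (9, 5), (9, 6), (9, 9), (9, 10), (9, 13), (9, 14), (11, 0), (11, 3), (11, 4), (11, 7), (11, 8), (11, 11), (11, 12), (11, 15), (12, 0), (12, 3), (12, 4), (12, 7), (12, 8), (12, 11), (12, 12), (12, 15), (14, 1), (14, 2), (14, 5), (14, 6), (14, 9), (14, 10), (14, 13), (14, 14), (15, 1), (15, 2), (15, 5), (15, 6), (15, 9), (15, 10), (15, 13), (15, 14)]

Answer: .OO..OO..OO..OO.
.OO..OO..OO..OO.
................
O..OO..OO..OO..O
O..OO..OO..OO..O
................
.OO..OO..OO..OO.
.OO..OO..OO..OO.
.OO..OO..OO..OO.
.OO..OO..OO..OO.
................
O..OO..OO..OO..O
O..OO..OO..OO..O
................
.OO..OO..OO..OO.
.OO..OO..OO..OO.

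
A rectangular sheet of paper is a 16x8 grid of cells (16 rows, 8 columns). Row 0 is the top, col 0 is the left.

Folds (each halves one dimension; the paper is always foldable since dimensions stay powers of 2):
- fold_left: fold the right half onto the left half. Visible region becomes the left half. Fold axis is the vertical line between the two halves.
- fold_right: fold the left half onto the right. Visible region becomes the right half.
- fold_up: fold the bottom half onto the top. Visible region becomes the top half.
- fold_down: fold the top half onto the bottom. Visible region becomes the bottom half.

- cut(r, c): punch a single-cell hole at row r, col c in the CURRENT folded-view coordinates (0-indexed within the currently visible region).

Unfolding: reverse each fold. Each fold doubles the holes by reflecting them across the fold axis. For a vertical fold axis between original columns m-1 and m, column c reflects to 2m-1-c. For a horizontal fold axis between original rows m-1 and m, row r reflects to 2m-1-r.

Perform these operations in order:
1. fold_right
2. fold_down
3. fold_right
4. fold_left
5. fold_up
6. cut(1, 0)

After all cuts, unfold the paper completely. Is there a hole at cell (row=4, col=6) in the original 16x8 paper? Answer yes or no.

Op 1 fold_right: fold axis v@4; visible region now rows[0,16) x cols[4,8) = 16x4
Op 2 fold_down: fold axis h@8; visible region now rows[8,16) x cols[4,8) = 8x4
Op 3 fold_right: fold axis v@6; visible region now rows[8,16) x cols[6,8) = 8x2
Op 4 fold_left: fold axis v@7; visible region now rows[8,16) x cols[6,7) = 8x1
Op 5 fold_up: fold axis h@12; visible region now rows[8,12) x cols[6,7) = 4x1
Op 6 cut(1, 0): punch at orig (9,6); cuts so far [(9, 6)]; region rows[8,12) x cols[6,7) = 4x1
Unfold 1 (reflect across h@12): 2 holes -> [(9, 6), (14, 6)]
Unfold 2 (reflect across v@7): 4 holes -> [(9, 6), (9, 7), (14, 6), (14, 7)]
Unfold 3 (reflect across v@6): 8 holes -> [(9, 4), (9, 5), (9, 6), (9, 7), (14, 4), (14, 5), (14, 6), (14, 7)]
Unfold 4 (reflect across h@8): 16 holes -> [(1, 4), (1, 5), (1, 6), (1, 7), (6, 4), (6, 5), (6, 6), (6, 7), (9, 4), (9, 5), (9, 6), (9, 7), (14, 4), (14, 5), (14, 6), (14, 7)]
Unfold 5 (reflect across v@4): 32 holes -> [(1, 0), (1, 1), (1, 2), (1, 3), (1, 4), (1, 5), (1, 6), (1, 7), (6, 0), (6, 1), (6, 2), (6, 3), (6, 4), (6, 5), (6, 6), (6, 7), (9, 0), (9, 1), (9, 2), (9, 3), (9, 4), (9, 5), (9, 6), (9, 7), (14, 0), (14, 1), (14, 2), (14, 3), (14, 4), (14, 5), (14, 6), (14, 7)]
Holes: [(1, 0), (1, 1), (1, 2), (1, 3), (1, 4), (1, 5), (1, 6), (1, 7), (6, 0), (6, 1), (6, 2), (6, 3), (6, 4), (6, 5), (6, 6), (6, 7), (9, 0), (9, 1), (9, 2), (9, 3), (9, 4), (9, 5), (9, 6), (9, 7), (14, 0), (14, 1), (14, 2), (14, 3), (14, 4), (14, 5), (14, 6), (14, 7)]

Answer: no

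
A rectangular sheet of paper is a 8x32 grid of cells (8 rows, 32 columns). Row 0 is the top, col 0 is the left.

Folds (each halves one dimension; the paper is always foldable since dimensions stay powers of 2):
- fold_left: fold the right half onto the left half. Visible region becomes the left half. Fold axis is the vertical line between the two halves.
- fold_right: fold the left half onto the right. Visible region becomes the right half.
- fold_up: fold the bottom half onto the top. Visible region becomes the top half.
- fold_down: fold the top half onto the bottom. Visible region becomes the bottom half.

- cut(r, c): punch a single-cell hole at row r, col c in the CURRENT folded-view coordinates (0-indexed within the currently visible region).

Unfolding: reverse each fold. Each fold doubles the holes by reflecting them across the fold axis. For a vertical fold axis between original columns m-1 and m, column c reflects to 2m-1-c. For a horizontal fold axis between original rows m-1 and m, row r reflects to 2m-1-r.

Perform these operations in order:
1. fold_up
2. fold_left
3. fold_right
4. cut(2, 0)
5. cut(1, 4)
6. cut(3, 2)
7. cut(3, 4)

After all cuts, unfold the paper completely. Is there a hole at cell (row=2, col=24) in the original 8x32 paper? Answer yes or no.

Op 1 fold_up: fold axis h@4; visible region now rows[0,4) x cols[0,32) = 4x32
Op 2 fold_left: fold axis v@16; visible region now rows[0,4) x cols[0,16) = 4x16
Op 3 fold_right: fold axis v@8; visible region now rows[0,4) x cols[8,16) = 4x8
Op 4 cut(2, 0): punch at orig (2,8); cuts so far [(2, 8)]; region rows[0,4) x cols[8,16) = 4x8
Op 5 cut(1, 4): punch at orig (1,12); cuts so far [(1, 12), (2, 8)]; region rows[0,4) x cols[8,16) = 4x8
Op 6 cut(3, 2): punch at orig (3,10); cuts so far [(1, 12), (2, 8), (3, 10)]; region rows[0,4) x cols[8,16) = 4x8
Op 7 cut(3, 4): punch at orig (3,12); cuts so far [(1, 12), (2, 8), (3, 10), (3, 12)]; region rows[0,4) x cols[8,16) = 4x8
Unfold 1 (reflect across v@8): 8 holes -> [(1, 3), (1, 12), (2, 7), (2, 8), (3, 3), (3, 5), (3, 10), (3, 12)]
Unfold 2 (reflect across v@16): 16 holes -> [(1, 3), (1, 12), (1, 19), (1, 28), (2, 7), (2, 8), (2, 23), (2, 24), (3, 3), (3, 5), (3, 10), (3, 12), (3, 19), (3, 21), (3, 26), (3, 28)]
Unfold 3 (reflect across h@4): 32 holes -> [(1, 3), (1, 12), (1, 19), (1, 28), (2, 7), (2, 8), (2, 23), (2, 24), (3, 3), (3, 5), (3, 10), (3, 12), (3, 19), (3, 21), (3, 26), (3, 28), (4, 3), (4, 5), (4, 10), (4, 12), (4, 19), (4, 21), (4, 26), (4, 28), (5, 7), (5, 8), (5, 23), (5, 24), (6, 3), (6, 12), (6, 19), (6, 28)]
Holes: [(1, 3), (1, 12), (1, 19), (1, 28), (2, 7), (2, 8), (2, 23), (2, 24), (3, 3), (3, 5), (3, 10), (3, 12), (3, 19), (3, 21), (3, 26), (3, 28), (4, 3), (4, 5), (4, 10), (4, 12), (4, 19), (4, 21), (4, 26), (4, 28), (5, 7), (5, 8), (5, 23), (5, 24), (6, 3), (6, 12), (6, 19), (6, 28)]

Answer: yes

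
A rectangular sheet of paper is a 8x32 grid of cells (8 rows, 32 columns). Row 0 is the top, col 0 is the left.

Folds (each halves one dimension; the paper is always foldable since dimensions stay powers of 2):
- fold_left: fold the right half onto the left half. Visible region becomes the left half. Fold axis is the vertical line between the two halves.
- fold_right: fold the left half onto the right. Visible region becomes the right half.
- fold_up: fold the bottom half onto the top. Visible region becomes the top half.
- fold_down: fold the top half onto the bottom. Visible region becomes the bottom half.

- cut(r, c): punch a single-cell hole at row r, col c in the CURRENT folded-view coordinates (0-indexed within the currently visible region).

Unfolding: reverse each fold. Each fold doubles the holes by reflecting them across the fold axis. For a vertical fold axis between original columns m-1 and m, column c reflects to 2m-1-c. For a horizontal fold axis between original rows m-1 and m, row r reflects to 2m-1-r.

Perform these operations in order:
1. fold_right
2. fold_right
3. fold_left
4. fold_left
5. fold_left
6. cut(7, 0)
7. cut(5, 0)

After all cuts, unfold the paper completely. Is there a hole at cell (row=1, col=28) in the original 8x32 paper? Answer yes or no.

Answer: no

Derivation:
Op 1 fold_right: fold axis v@16; visible region now rows[0,8) x cols[16,32) = 8x16
Op 2 fold_right: fold axis v@24; visible region now rows[0,8) x cols[24,32) = 8x8
Op 3 fold_left: fold axis v@28; visible region now rows[0,8) x cols[24,28) = 8x4
Op 4 fold_left: fold axis v@26; visible region now rows[0,8) x cols[24,26) = 8x2
Op 5 fold_left: fold axis v@25; visible region now rows[0,8) x cols[24,25) = 8x1
Op 6 cut(7, 0): punch at orig (7,24); cuts so far [(7, 24)]; region rows[0,8) x cols[24,25) = 8x1
Op 7 cut(5, 0): punch at orig (5,24); cuts so far [(5, 24), (7, 24)]; region rows[0,8) x cols[24,25) = 8x1
Unfold 1 (reflect across v@25): 4 holes -> [(5, 24), (5, 25), (7, 24), (7, 25)]
Unfold 2 (reflect across v@26): 8 holes -> [(5, 24), (5, 25), (5, 26), (5, 27), (7, 24), (7, 25), (7, 26), (7, 27)]
Unfold 3 (reflect across v@28): 16 holes -> [(5, 24), (5, 25), (5, 26), (5, 27), (5, 28), (5, 29), (5, 30), (5, 31), (7, 24), (7, 25), (7, 26), (7, 27), (7, 28), (7, 29), (7, 30), (7, 31)]
Unfold 4 (reflect across v@24): 32 holes -> [(5, 16), (5, 17), (5, 18), (5, 19), (5, 20), (5, 21), (5, 22), (5, 23), (5, 24), (5, 25), (5, 26), (5, 27), (5, 28), (5, 29), (5, 30), (5, 31), (7, 16), (7, 17), (7, 18), (7, 19), (7, 20), (7, 21), (7, 22), (7, 23), (7, 24), (7, 25), (7, 26), (7, 27), (7, 28), (7, 29), (7, 30), (7, 31)]
Unfold 5 (reflect across v@16): 64 holes -> [(5, 0), (5, 1), (5, 2), (5, 3), (5, 4), (5, 5), (5, 6), (5, 7), (5, 8), (5, 9), (5, 10), (5, 11), (5, 12), (5, 13), (5, 14), (5, 15), (5, 16), (5, 17), (5, 18), (5, 19), (5, 20), (5, 21), (5, 22), (5, 23), (5, 24), (5, 25), (5, 26), (5, 27), (5, 28), (5, 29), (5, 30), (5, 31), (7, 0), (7, 1), (7, 2), (7, 3), (7, 4), (7, 5), (7, 6), (7, 7), (7, 8), (7, 9), (7, 10), (7, 11), (7, 12), (7, 13), (7, 14), (7, 15), (7, 16), (7, 17), (7, 18), (7, 19), (7, 20), (7, 21), (7, 22), (7, 23), (7, 24), (7, 25), (7, 26), (7, 27), (7, 28), (7, 29), (7, 30), (7, 31)]
Holes: [(5, 0), (5, 1), (5, 2), (5, 3), (5, 4), (5, 5), (5, 6), (5, 7), (5, 8), (5, 9), (5, 10), (5, 11), (5, 12), (5, 13), (5, 14), (5, 15), (5, 16), (5, 17), (5, 18), (5, 19), (5, 20), (5, 21), (5, 22), (5, 23), (5, 24), (5, 25), (5, 26), (5, 27), (5, 28), (5, 29), (5, 30), (5, 31), (7, 0), (7, 1), (7, 2), (7, 3), (7, 4), (7, 5), (7, 6), (7, 7), (7, 8), (7, 9), (7, 10), (7, 11), (7, 12), (7, 13), (7, 14), (7, 15), (7, 16), (7, 17), (7, 18), (7, 19), (7, 20), (7, 21), (7, 22), (7, 23), (7, 24), (7, 25), (7, 26), (7, 27), (7, 28), (7, 29), (7, 30), (7, 31)]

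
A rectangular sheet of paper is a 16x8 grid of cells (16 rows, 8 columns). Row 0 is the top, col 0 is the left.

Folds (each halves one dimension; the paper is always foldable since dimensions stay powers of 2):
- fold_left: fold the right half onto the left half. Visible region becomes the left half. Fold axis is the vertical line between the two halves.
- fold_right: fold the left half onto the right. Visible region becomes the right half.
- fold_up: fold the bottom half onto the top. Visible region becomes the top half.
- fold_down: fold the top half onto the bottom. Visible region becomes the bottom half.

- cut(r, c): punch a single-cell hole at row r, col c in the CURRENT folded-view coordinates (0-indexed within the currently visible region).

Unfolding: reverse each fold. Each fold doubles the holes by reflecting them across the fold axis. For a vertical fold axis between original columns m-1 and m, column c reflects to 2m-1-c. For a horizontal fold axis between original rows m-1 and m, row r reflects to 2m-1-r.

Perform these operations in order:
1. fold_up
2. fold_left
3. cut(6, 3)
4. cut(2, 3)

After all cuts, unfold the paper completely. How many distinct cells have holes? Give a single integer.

Answer: 8

Derivation:
Op 1 fold_up: fold axis h@8; visible region now rows[0,8) x cols[0,8) = 8x8
Op 2 fold_left: fold axis v@4; visible region now rows[0,8) x cols[0,4) = 8x4
Op 3 cut(6, 3): punch at orig (6,3); cuts so far [(6, 3)]; region rows[0,8) x cols[0,4) = 8x4
Op 4 cut(2, 3): punch at orig (2,3); cuts so far [(2, 3), (6, 3)]; region rows[0,8) x cols[0,4) = 8x4
Unfold 1 (reflect across v@4): 4 holes -> [(2, 3), (2, 4), (6, 3), (6, 4)]
Unfold 2 (reflect across h@8): 8 holes -> [(2, 3), (2, 4), (6, 3), (6, 4), (9, 3), (9, 4), (13, 3), (13, 4)]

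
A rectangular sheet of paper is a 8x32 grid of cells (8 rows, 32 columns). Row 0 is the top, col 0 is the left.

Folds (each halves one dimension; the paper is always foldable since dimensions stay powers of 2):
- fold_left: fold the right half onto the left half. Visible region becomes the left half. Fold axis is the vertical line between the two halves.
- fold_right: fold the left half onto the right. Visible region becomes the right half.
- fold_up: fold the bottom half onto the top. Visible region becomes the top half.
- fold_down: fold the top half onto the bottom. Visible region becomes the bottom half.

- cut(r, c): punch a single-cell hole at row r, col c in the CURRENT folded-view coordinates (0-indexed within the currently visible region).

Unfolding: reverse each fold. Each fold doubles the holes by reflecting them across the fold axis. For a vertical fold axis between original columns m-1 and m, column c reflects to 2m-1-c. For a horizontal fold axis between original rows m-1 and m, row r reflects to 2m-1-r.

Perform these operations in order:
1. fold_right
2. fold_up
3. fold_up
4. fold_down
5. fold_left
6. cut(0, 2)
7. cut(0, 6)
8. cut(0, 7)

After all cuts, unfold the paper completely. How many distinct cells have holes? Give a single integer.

Op 1 fold_right: fold axis v@16; visible region now rows[0,8) x cols[16,32) = 8x16
Op 2 fold_up: fold axis h@4; visible region now rows[0,4) x cols[16,32) = 4x16
Op 3 fold_up: fold axis h@2; visible region now rows[0,2) x cols[16,32) = 2x16
Op 4 fold_down: fold axis h@1; visible region now rows[1,2) x cols[16,32) = 1x16
Op 5 fold_left: fold axis v@24; visible region now rows[1,2) x cols[16,24) = 1x8
Op 6 cut(0, 2): punch at orig (1,18); cuts so far [(1, 18)]; region rows[1,2) x cols[16,24) = 1x8
Op 7 cut(0, 6): punch at orig (1,22); cuts so far [(1, 18), (1, 22)]; region rows[1,2) x cols[16,24) = 1x8
Op 8 cut(0, 7): punch at orig (1,23); cuts so far [(1, 18), (1, 22), (1, 23)]; region rows[1,2) x cols[16,24) = 1x8
Unfold 1 (reflect across v@24): 6 holes -> [(1, 18), (1, 22), (1, 23), (1, 24), (1, 25), (1, 29)]
Unfold 2 (reflect across h@1): 12 holes -> [(0, 18), (0, 22), (0, 23), (0, 24), (0, 25), (0, 29), (1, 18), (1, 22), (1, 23), (1, 24), (1, 25), (1, 29)]
Unfold 3 (reflect across h@2): 24 holes -> [(0, 18), (0, 22), (0, 23), (0, 24), (0, 25), (0, 29), (1, 18), (1, 22), (1, 23), (1, 24), (1, 25), (1, 29), (2, 18), (2, 22), (2, 23), (2, 24), (2, 25), (2, 29), (3, 18), (3, 22), (3, 23), (3, 24), (3, 25), (3, 29)]
Unfold 4 (reflect across h@4): 48 holes -> [(0, 18), (0, 22), (0, 23), (0, 24), (0, 25), (0, 29), (1, 18), (1, 22), (1, 23), (1, 24), (1, 25), (1, 29), (2, 18), (2, 22), (2, 23), (2, 24), (2, 25), (2, 29), (3, 18), (3, 22), (3, 23), (3, 24), (3, 25), (3, 29), (4, 18), (4, 22), (4, 23), (4, 24), (4, 25), (4, 29), (5, 18), (5, 22), (5, 23), (5, 24), (5, 25), (5, 29), (6, 18), (6, 22), (6, 23), (6, 24), (6, 25), (6, 29), (7, 18), (7, 22), (7, 23), (7, 24), (7, 25), (7, 29)]
Unfold 5 (reflect across v@16): 96 holes -> [(0, 2), (0, 6), (0, 7), (0, 8), (0, 9), (0, 13), (0, 18), (0, 22), (0, 23), (0, 24), (0, 25), (0, 29), (1, 2), (1, 6), (1, 7), (1, 8), (1, 9), (1, 13), (1, 18), (1, 22), (1, 23), (1, 24), (1, 25), (1, 29), (2, 2), (2, 6), (2, 7), (2, 8), (2, 9), (2, 13), (2, 18), (2, 22), (2, 23), (2, 24), (2, 25), (2, 29), (3, 2), (3, 6), (3, 7), (3, 8), (3, 9), (3, 13), (3, 18), (3, 22), (3, 23), (3, 24), (3, 25), (3, 29), (4, 2), (4, 6), (4, 7), (4, 8), (4, 9), (4, 13), (4, 18), (4, 22), (4, 23), (4, 24), (4, 25), (4, 29), (5, 2), (5, 6), (5, 7), (5, 8), (5, 9), (5, 13), (5, 18), (5, 22), (5, 23), (5, 24), (5, 25), (5, 29), (6, 2), (6, 6), (6, 7), (6, 8), (6, 9), (6, 13), (6, 18), (6, 22), (6, 23), (6, 24), (6, 25), (6, 29), (7, 2), (7, 6), (7, 7), (7, 8), (7, 9), (7, 13), (7, 18), (7, 22), (7, 23), (7, 24), (7, 25), (7, 29)]

Answer: 96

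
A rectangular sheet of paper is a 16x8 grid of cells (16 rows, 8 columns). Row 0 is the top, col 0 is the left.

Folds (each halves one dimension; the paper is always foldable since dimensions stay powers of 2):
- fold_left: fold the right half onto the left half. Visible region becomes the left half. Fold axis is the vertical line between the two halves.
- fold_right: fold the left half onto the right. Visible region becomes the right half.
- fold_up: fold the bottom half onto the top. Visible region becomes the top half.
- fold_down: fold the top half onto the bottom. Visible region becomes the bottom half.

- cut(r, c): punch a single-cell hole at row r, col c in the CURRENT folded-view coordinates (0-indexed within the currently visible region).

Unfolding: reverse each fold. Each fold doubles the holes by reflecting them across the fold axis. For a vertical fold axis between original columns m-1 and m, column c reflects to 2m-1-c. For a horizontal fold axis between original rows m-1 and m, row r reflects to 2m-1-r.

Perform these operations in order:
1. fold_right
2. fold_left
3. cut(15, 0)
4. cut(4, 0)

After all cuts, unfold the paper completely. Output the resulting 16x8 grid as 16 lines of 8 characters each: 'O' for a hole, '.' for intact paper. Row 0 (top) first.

Op 1 fold_right: fold axis v@4; visible region now rows[0,16) x cols[4,8) = 16x4
Op 2 fold_left: fold axis v@6; visible region now rows[0,16) x cols[4,6) = 16x2
Op 3 cut(15, 0): punch at orig (15,4); cuts so far [(15, 4)]; region rows[0,16) x cols[4,6) = 16x2
Op 4 cut(4, 0): punch at orig (4,4); cuts so far [(4, 4), (15, 4)]; region rows[0,16) x cols[4,6) = 16x2
Unfold 1 (reflect across v@6): 4 holes -> [(4, 4), (4, 7), (15, 4), (15, 7)]
Unfold 2 (reflect across v@4): 8 holes -> [(4, 0), (4, 3), (4, 4), (4, 7), (15, 0), (15, 3), (15, 4), (15, 7)]

Answer: ........
........
........
........
O..OO..O
........
........
........
........
........
........
........
........
........
........
O..OO..O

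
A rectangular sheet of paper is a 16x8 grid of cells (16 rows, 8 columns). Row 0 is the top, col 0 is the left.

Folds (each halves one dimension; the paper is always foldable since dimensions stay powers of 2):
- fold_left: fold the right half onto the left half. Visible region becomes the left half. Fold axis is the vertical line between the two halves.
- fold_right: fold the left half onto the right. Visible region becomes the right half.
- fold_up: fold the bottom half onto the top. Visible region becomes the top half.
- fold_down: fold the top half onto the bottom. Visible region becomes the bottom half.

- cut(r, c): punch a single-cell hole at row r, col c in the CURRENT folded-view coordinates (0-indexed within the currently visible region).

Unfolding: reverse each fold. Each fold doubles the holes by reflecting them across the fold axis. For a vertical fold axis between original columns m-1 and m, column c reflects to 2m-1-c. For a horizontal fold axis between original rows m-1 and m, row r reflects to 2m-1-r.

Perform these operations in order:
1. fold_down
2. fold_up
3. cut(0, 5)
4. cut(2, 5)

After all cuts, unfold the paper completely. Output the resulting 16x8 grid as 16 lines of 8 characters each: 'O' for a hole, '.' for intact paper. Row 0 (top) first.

Answer: .....O..
........
.....O..
........
........
.....O..
........
.....O..
.....O..
........
.....O..
........
........
.....O..
........
.....O..

Derivation:
Op 1 fold_down: fold axis h@8; visible region now rows[8,16) x cols[0,8) = 8x8
Op 2 fold_up: fold axis h@12; visible region now rows[8,12) x cols[0,8) = 4x8
Op 3 cut(0, 5): punch at orig (8,5); cuts so far [(8, 5)]; region rows[8,12) x cols[0,8) = 4x8
Op 4 cut(2, 5): punch at orig (10,5); cuts so far [(8, 5), (10, 5)]; region rows[8,12) x cols[0,8) = 4x8
Unfold 1 (reflect across h@12): 4 holes -> [(8, 5), (10, 5), (13, 5), (15, 5)]
Unfold 2 (reflect across h@8): 8 holes -> [(0, 5), (2, 5), (5, 5), (7, 5), (8, 5), (10, 5), (13, 5), (15, 5)]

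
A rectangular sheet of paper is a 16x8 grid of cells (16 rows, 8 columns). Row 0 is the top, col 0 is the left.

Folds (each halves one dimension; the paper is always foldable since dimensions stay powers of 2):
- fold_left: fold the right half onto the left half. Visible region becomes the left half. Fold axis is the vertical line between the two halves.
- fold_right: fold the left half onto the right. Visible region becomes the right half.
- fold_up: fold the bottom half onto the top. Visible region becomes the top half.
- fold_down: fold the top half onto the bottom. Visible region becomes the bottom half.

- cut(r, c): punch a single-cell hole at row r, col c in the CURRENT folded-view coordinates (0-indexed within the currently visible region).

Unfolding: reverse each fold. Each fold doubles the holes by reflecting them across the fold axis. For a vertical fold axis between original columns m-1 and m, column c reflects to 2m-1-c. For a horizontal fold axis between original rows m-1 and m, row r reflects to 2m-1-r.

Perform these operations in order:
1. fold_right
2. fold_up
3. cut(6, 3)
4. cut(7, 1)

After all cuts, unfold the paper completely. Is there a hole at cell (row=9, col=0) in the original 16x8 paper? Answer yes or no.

Op 1 fold_right: fold axis v@4; visible region now rows[0,16) x cols[4,8) = 16x4
Op 2 fold_up: fold axis h@8; visible region now rows[0,8) x cols[4,8) = 8x4
Op 3 cut(6, 3): punch at orig (6,7); cuts so far [(6, 7)]; region rows[0,8) x cols[4,8) = 8x4
Op 4 cut(7, 1): punch at orig (7,5); cuts so far [(6, 7), (7, 5)]; region rows[0,8) x cols[4,8) = 8x4
Unfold 1 (reflect across h@8): 4 holes -> [(6, 7), (7, 5), (8, 5), (9, 7)]
Unfold 2 (reflect across v@4): 8 holes -> [(6, 0), (6, 7), (7, 2), (7, 5), (8, 2), (8, 5), (9, 0), (9, 7)]
Holes: [(6, 0), (6, 7), (7, 2), (7, 5), (8, 2), (8, 5), (9, 0), (9, 7)]

Answer: yes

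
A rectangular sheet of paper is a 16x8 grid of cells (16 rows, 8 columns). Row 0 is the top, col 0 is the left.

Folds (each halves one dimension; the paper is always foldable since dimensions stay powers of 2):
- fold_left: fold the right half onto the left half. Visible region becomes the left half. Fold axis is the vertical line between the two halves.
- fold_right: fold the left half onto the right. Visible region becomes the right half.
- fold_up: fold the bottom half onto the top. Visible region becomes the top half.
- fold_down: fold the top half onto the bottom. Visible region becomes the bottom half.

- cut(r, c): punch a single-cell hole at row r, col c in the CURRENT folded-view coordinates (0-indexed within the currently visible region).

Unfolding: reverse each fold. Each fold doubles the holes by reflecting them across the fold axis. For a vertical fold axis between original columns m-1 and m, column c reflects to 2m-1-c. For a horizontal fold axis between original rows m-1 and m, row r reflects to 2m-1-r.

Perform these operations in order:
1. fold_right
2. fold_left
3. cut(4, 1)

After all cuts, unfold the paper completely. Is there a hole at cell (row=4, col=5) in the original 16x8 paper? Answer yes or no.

Answer: yes

Derivation:
Op 1 fold_right: fold axis v@4; visible region now rows[0,16) x cols[4,8) = 16x4
Op 2 fold_left: fold axis v@6; visible region now rows[0,16) x cols[4,6) = 16x2
Op 3 cut(4, 1): punch at orig (4,5); cuts so far [(4, 5)]; region rows[0,16) x cols[4,6) = 16x2
Unfold 1 (reflect across v@6): 2 holes -> [(4, 5), (4, 6)]
Unfold 2 (reflect across v@4): 4 holes -> [(4, 1), (4, 2), (4, 5), (4, 6)]
Holes: [(4, 1), (4, 2), (4, 5), (4, 6)]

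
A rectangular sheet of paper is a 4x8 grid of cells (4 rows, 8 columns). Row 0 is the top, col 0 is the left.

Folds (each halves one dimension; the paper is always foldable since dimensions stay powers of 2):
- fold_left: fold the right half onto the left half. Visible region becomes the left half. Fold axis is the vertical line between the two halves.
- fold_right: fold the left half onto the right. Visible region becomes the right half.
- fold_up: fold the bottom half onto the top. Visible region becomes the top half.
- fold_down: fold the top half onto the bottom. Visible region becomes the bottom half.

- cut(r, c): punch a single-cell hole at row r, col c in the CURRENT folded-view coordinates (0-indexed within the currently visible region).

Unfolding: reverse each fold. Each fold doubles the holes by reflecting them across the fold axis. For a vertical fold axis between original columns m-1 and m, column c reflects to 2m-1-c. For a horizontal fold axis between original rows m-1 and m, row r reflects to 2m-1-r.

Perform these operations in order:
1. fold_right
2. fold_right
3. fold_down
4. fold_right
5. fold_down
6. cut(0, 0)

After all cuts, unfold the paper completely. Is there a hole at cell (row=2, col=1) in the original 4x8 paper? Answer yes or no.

Answer: yes

Derivation:
Op 1 fold_right: fold axis v@4; visible region now rows[0,4) x cols[4,8) = 4x4
Op 2 fold_right: fold axis v@6; visible region now rows[0,4) x cols[6,8) = 4x2
Op 3 fold_down: fold axis h@2; visible region now rows[2,4) x cols[6,8) = 2x2
Op 4 fold_right: fold axis v@7; visible region now rows[2,4) x cols[7,8) = 2x1
Op 5 fold_down: fold axis h@3; visible region now rows[3,4) x cols[7,8) = 1x1
Op 6 cut(0, 0): punch at orig (3,7); cuts so far [(3, 7)]; region rows[3,4) x cols[7,8) = 1x1
Unfold 1 (reflect across h@3): 2 holes -> [(2, 7), (3, 7)]
Unfold 2 (reflect across v@7): 4 holes -> [(2, 6), (2, 7), (3, 6), (3, 7)]
Unfold 3 (reflect across h@2): 8 holes -> [(0, 6), (0, 7), (1, 6), (1, 7), (2, 6), (2, 7), (3, 6), (3, 7)]
Unfold 4 (reflect across v@6): 16 holes -> [(0, 4), (0, 5), (0, 6), (0, 7), (1, 4), (1, 5), (1, 6), (1, 7), (2, 4), (2, 5), (2, 6), (2, 7), (3, 4), (3, 5), (3, 6), (3, 7)]
Unfold 5 (reflect across v@4): 32 holes -> [(0, 0), (0, 1), (0, 2), (0, 3), (0, 4), (0, 5), (0, 6), (0, 7), (1, 0), (1, 1), (1, 2), (1, 3), (1, 4), (1, 5), (1, 6), (1, 7), (2, 0), (2, 1), (2, 2), (2, 3), (2, 4), (2, 5), (2, 6), (2, 7), (3, 0), (3, 1), (3, 2), (3, 3), (3, 4), (3, 5), (3, 6), (3, 7)]
Holes: [(0, 0), (0, 1), (0, 2), (0, 3), (0, 4), (0, 5), (0, 6), (0, 7), (1, 0), (1, 1), (1, 2), (1, 3), (1, 4), (1, 5), (1, 6), (1, 7), (2, 0), (2, 1), (2, 2), (2, 3), (2, 4), (2, 5), (2, 6), (2, 7), (3, 0), (3, 1), (3, 2), (3, 3), (3, 4), (3, 5), (3, 6), (3, 7)]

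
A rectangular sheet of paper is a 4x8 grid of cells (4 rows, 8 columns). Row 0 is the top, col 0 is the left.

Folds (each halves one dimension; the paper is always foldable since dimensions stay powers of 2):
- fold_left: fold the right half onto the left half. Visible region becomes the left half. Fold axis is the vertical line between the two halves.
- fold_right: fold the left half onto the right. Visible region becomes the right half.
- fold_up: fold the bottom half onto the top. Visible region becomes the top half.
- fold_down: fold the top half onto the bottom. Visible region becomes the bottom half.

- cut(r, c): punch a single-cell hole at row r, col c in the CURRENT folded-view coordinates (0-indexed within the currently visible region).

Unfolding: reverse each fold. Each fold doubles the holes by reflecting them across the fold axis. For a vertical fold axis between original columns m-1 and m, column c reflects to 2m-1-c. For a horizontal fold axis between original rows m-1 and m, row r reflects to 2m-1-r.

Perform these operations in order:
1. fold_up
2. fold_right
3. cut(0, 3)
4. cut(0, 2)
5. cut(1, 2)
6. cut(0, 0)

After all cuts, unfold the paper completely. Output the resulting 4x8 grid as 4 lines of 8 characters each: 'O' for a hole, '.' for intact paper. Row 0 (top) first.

Answer: OO.OO.OO
.O....O.
.O....O.
OO.OO.OO

Derivation:
Op 1 fold_up: fold axis h@2; visible region now rows[0,2) x cols[0,8) = 2x8
Op 2 fold_right: fold axis v@4; visible region now rows[0,2) x cols[4,8) = 2x4
Op 3 cut(0, 3): punch at orig (0,7); cuts so far [(0, 7)]; region rows[0,2) x cols[4,8) = 2x4
Op 4 cut(0, 2): punch at orig (0,6); cuts so far [(0, 6), (0, 7)]; region rows[0,2) x cols[4,8) = 2x4
Op 5 cut(1, 2): punch at orig (1,6); cuts so far [(0, 6), (0, 7), (1, 6)]; region rows[0,2) x cols[4,8) = 2x4
Op 6 cut(0, 0): punch at orig (0,4); cuts so far [(0, 4), (0, 6), (0, 7), (1, 6)]; region rows[0,2) x cols[4,8) = 2x4
Unfold 1 (reflect across v@4): 8 holes -> [(0, 0), (0, 1), (0, 3), (0, 4), (0, 6), (0, 7), (1, 1), (1, 6)]
Unfold 2 (reflect across h@2): 16 holes -> [(0, 0), (0, 1), (0, 3), (0, 4), (0, 6), (0, 7), (1, 1), (1, 6), (2, 1), (2, 6), (3, 0), (3, 1), (3, 3), (3, 4), (3, 6), (3, 7)]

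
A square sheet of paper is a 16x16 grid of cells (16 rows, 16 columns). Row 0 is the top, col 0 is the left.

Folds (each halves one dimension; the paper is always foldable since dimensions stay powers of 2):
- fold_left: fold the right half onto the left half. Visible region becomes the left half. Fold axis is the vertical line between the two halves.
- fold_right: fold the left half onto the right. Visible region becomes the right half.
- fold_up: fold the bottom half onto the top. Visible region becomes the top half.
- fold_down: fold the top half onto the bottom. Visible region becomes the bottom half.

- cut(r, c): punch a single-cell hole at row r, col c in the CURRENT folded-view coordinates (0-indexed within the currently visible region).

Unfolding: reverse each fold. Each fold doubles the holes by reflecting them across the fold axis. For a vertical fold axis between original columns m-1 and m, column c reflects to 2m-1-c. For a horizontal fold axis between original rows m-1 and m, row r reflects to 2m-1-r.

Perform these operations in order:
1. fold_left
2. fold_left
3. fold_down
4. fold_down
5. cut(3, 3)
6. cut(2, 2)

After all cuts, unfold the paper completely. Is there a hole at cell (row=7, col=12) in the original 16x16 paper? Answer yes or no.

Op 1 fold_left: fold axis v@8; visible region now rows[0,16) x cols[0,8) = 16x8
Op 2 fold_left: fold axis v@4; visible region now rows[0,16) x cols[0,4) = 16x4
Op 3 fold_down: fold axis h@8; visible region now rows[8,16) x cols[0,4) = 8x4
Op 4 fold_down: fold axis h@12; visible region now rows[12,16) x cols[0,4) = 4x4
Op 5 cut(3, 3): punch at orig (15,3); cuts so far [(15, 3)]; region rows[12,16) x cols[0,4) = 4x4
Op 6 cut(2, 2): punch at orig (14,2); cuts so far [(14, 2), (15, 3)]; region rows[12,16) x cols[0,4) = 4x4
Unfold 1 (reflect across h@12): 4 holes -> [(8, 3), (9, 2), (14, 2), (15, 3)]
Unfold 2 (reflect across h@8): 8 holes -> [(0, 3), (1, 2), (6, 2), (7, 3), (8, 3), (9, 2), (14, 2), (15, 3)]
Unfold 3 (reflect across v@4): 16 holes -> [(0, 3), (0, 4), (1, 2), (1, 5), (6, 2), (6, 5), (7, 3), (7, 4), (8, 3), (8, 4), (9, 2), (9, 5), (14, 2), (14, 5), (15, 3), (15, 4)]
Unfold 4 (reflect across v@8): 32 holes -> [(0, 3), (0, 4), (0, 11), (0, 12), (1, 2), (1, 5), (1, 10), (1, 13), (6, 2), (6, 5), (6, 10), (6, 13), (7, 3), (7, 4), (7, 11), (7, 12), (8, 3), (8, 4), (8, 11), (8, 12), (9, 2), (9, 5), (9, 10), (9, 13), (14, 2), (14, 5), (14, 10), (14, 13), (15, 3), (15, 4), (15, 11), (15, 12)]
Holes: [(0, 3), (0, 4), (0, 11), (0, 12), (1, 2), (1, 5), (1, 10), (1, 13), (6, 2), (6, 5), (6, 10), (6, 13), (7, 3), (7, 4), (7, 11), (7, 12), (8, 3), (8, 4), (8, 11), (8, 12), (9, 2), (9, 5), (9, 10), (9, 13), (14, 2), (14, 5), (14, 10), (14, 13), (15, 3), (15, 4), (15, 11), (15, 12)]

Answer: yes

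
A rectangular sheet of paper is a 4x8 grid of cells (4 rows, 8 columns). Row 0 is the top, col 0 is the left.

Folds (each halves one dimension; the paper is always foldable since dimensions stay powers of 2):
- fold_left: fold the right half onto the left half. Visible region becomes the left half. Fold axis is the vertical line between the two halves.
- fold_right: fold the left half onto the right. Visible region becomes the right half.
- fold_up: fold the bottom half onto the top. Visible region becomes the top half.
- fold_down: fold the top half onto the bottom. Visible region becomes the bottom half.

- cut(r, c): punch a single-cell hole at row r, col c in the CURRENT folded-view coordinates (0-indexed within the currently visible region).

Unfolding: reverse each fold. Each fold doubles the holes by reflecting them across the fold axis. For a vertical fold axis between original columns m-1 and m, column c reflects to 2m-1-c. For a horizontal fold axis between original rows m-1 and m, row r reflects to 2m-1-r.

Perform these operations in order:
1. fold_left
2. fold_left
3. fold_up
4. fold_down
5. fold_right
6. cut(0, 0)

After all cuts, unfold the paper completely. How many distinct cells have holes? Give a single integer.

Answer: 32

Derivation:
Op 1 fold_left: fold axis v@4; visible region now rows[0,4) x cols[0,4) = 4x4
Op 2 fold_left: fold axis v@2; visible region now rows[0,4) x cols[0,2) = 4x2
Op 3 fold_up: fold axis h@2; visible region now rows[0,2) x cols[0,2) = 2x2
Op 4 fold_down: fold axis h@1; visible region now rows[1,2) x cols[0,2) = 1x2
Op 5 fold_right: fold axis v@1; visible region now rows[1,2) x cols[1,2) = 1x1
Op 6 cut(0, 0): punch at orig (1,1); cuts so far [(1, 1)]; region rows[1,2) x cols[1,2) = 1x1
Unfold 1 (reflect across v@1): 2 holes -> [(1, 0), (1, 1)]
Unfold 2 (reflect across h@1): 4 holes -> [(0, 0), (0, 1), (1, 0), (1, 1)]
Unfold 3 (reflect across h@2): 8 holes -> [(0, 0), (0, 1), (1, 0), (1, 1), (2, 0), (2, 1), (3, 0), (3, 1)]
Unfold 4 (reflect across v@2): 16 holes -> [(0, 0), (0, 1), (0, 2), (0, 3), (1, 0), (1, 1), (1, 2), (1, 3), (2, 0), (2, 1), (2, 2), (2, 3), (3, 0), (3, 1), (3, 2), (3, 3)]
Unfold 5 (reflect across v@4): 32 holes -> [(0, 0), (0, 1), (0, 2), (0, 3), (0, 4), (0, 5), (0, 6), (0, 7), (1, 0), (1, 1), (1, 2), (1, 3), (1, 4), (1, 5), (1, 6), (1, 7), (2, 0), (2, 1), (2, 2), (2, 3), (2, 4), (2, 5), (2, 6), (2, 7), (3, 0), (3, 1), (3, 2), (3, 3), (3, 4), (3, 5), (3, 6), (3, 7)]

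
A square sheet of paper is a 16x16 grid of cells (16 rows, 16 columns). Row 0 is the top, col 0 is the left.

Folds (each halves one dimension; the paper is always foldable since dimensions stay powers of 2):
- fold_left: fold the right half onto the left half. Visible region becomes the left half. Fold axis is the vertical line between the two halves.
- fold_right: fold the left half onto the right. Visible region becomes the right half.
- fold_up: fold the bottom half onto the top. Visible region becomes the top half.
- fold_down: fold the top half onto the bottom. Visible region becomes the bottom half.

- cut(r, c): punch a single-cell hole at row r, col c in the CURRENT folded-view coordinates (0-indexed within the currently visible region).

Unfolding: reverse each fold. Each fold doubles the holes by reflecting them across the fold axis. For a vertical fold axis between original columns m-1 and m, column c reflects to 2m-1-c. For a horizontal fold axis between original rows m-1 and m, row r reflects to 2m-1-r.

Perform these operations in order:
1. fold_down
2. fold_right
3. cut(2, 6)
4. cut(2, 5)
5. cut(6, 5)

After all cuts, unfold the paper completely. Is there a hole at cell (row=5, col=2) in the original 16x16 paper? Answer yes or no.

Op 1 fold_down: fold axis h@8; visible region now rows[8,16) x cols[0,16) = 8x16
Op 2 fold_right: fold axis v@8; visible region now rows[8,16) x cols[8,16) = 8x8
Op 3 cut(2, 6): punch at orig (10,14); cuts so far [(10, 14)]; region rows[8,16) x cols[8,16) = 8x8
Op 4 cut(2, 5): punch at orig (10,13); cuts so far [(10, 13), (10, 14)]; region rows[8,16) x cols[8,16) = 8x8
Op 5 cut(6, 5): punch at orig (14,13); cuts so far [(10, 13), (10, 14), (14, 13)]; region rows[8,16) x cols[8,16) = 8x8
Unfold 1 (reflect across v@8): 6 holes -> [(10, 1), (10, 2), (10, 13), (10, 14), (14, 2), (14, 13)]
Unfold 2 (reflect across h@8): 12 holes -> [(1, 2), (1, 13), (5, 1), (5, 2), (5, 13), (5, 14), (10, 1), (10, 2), (10, 13), (10, 14), (14, 2), (14, 13)]
Holes: [(1, 2), (1, 13), (5, 1), (5, 2), (5, 13), (5, 14), (10, 1), (10, 2), (10, 13), (10, 14), (14, 2), (14, 13)]

Answer: yes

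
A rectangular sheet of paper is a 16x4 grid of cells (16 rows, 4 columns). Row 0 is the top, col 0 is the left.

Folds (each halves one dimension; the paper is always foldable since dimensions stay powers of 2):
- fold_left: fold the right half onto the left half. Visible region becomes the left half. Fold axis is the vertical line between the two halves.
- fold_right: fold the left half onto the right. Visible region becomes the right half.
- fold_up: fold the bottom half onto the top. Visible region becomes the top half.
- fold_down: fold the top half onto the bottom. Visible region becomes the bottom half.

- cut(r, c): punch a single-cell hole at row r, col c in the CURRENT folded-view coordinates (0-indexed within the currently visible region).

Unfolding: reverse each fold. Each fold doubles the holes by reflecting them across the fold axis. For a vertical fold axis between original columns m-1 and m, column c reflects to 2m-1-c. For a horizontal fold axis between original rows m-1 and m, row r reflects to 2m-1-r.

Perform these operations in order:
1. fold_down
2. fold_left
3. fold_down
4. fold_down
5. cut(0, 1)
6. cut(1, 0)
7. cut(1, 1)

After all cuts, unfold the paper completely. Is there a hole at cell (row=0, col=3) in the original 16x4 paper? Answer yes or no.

Op 1 fold_down: fold axis h@8; visible region now rows[8,16) x cols[0,4) = 8x4
Op 2 fold_left: fold axis v@2; visible region now rows[8,16) x cols[0,2) = 8x2
Op 3 fold_down: fold axis h@12; visible region now rows[12,16) x cols[0,2) = 4x2
Op 4 fold_down: fold axis h@14; visible region now rows[14,16) x cols[0,2) = 2x2
Op 5 cut(0, 1): punch at orig (14,1); cuts so far [(14, 1)]; region rows[14,16) x cols[0,2) = 2x2
Op 6 cut(1, 0): punch at orig (15,0); cuts so far [(14, 1), (15, 0)]; region rows[14,16) x cols[0,2) = 2x2
Op 7 cut(1, 1): punch at orig (15,1); cuts so far [(14, 1), (15, 0), (15, 1)]; region rows[14,16) x cols[0,2) = 2x2
Unfold 1 (reflect across h@14): 6 holes -> [(12, 0), (12, 1), (13, 1), (14, 1), (15, 0), (15, 1)]
Unfold 2 (reflect across h@12): 12 holes -> [(8, 0), (8, 1), (9, 1), (10, 1), (11, 0), (11, 1), (12, 0), (12, 1), (13, 1), (14, 1), (15, 0), (15, 1)]
Unfold 3 (reflect across v@2): 24 holes -> [(8, 0), (8, 1), (8, 2), (8, 3), (9, 1), (9, 2), (10, 1), (10, 2), (11, 0), (11, 1), (11, 2), (11, 3), (12, 0), (12, 1), (12, 2), (12, 3), (13, 1), (13, 2), (14, 1), (14, 2), (15, 0), (15, 1), (15, 2), (15, 3)]
Unfold 4 (reflect across h@8): 48 holes -> [(0, 0), (0, 1), (0, 2), (0, 3), (1, 1), (1, 2), (2, 1), (2, 2), (3, 0), (3, 1), (3, 2), (3, 3), (4, 0), (4, 1), (4, 2), (4, 3), (5, 1), (5, 2), (6, 1), (6, 2), (7, 0), (7, 1), (7, 2), (7, 3), (8, 0), (8, 1), (8, 2), (8, 3), (9, 1), (9, 2), (10, 1), (10, 2), (11, 0), (11, 1), (11, 2), (11, 3), (12, 0), (12, 1), (12, 2), (12, 3), (13, 1), (13, 2), (14, 1), (14, 2), (15, 0), (15, 1), (15, 2), (15, 3)]
Holes: [(0, 0), (0, 1), (0, 2), (0, 3), (1, 1), (1, 2), (2, 1), (2, 2), (3, 0), (3, 1), (3, 2), (3, 3), (4, 0), (4, 1), (4, 2), (4, 3), (5, 1), (5, 2), (6, 1), (6, 2), (7, 0), (7, 1), (7, 2), (7, 3), (8, 0), (8, 1), (8, 2), (8, 3), (9, 1), (9, 2), (10, 1), (10, 2), (11, 0), (11, 1), (11, 2), (11, 3), (12, 0), (12, 1), (12, 2), (12, 3), (13, 1), (13, 2), (14, 1), (14, 2), (15, 0), (15, 1), (15, 2), (15, 3)]

Answer: yes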